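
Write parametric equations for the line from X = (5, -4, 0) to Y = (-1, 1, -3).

Direction vector d = Y - X = (-1 - 5, 1 + 4, -3 + 0) = (-6, 5, -3)
Parametric form r = X + t·d:
x = 5 - 6t, y = -4 + 5t, z = 0 - 3t

x = 5 - 6t, y = -4 + 5t, z = 0 - 3t


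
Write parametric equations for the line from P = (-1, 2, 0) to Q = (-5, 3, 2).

Direction vector d = Q - P = (-5 + 1, 3 - 2, 2 + 0) = (-4, 1, 2)
Parametric form r = P + t·d:
x = -1 - 4t, y = 2 + t, z = 0 + 2t

x = -1 - 4t, y = 2 + t, z = 0 + 2t


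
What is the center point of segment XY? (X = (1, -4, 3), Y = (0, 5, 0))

M = ((x₁+x₂)/2, (y₁+y₂)/2, (z₁+z₂)/2)
  = ((1 + 0)/2, (-4 + 5)/2, (3 + 0)/2)
  = (1/2, 1/2, 3/2)
  = (0.5, 0.5, 1.5)

(0.5, 0.5, 1.5)


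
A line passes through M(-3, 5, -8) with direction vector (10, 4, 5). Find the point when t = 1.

P(t) = M + t·d
  = (-3 + 10·1, 5 + 4·1, -8 + 5·1)
  = (-3 + 10, 5 + 4, -8 + 5)
  = (7, 9, -3)

(7, 9, -3)


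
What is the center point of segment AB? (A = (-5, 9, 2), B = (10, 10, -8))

M = ((x₁+x₂)/2, (y₁+y₂)/2, (z₁+z₂)/2)
  = ((-5 + 10)/2, (9 + 10)/2, (2 - 8)/2)
  = (5/2, 19/2, -6/2)
  = (2.5, 9.5, -3)

(2.5, 9.5, -3)


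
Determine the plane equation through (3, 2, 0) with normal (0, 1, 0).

The plane through P with normal n = (a, b, c) satisfies n·(r - P) = 0,
i.e. ax + by + cz = a·x₀ + b·y₀ + c·z₀.
d = 0·3 + 1·2 + 0·0
  = 0 + 2 + 0
  = 2
Equation: y = 2

y = 2


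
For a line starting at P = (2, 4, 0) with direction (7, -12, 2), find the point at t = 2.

P(t) = P + t·d
  = (2 + 7·2, 4 + (-12)·2, 0 + 2·2)
  = (2 + 14, 4 - 24, 0 + 4)
  = (16, -20, 4)

(16, -20, 4)


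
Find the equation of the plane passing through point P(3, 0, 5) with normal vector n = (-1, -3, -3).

The plane through P with normal n = (a, b, c) satisfies n·(r - P) = 0,
i.e. ax + by + cz = a·x₀ + b·y₀ + c·z₀.
d = (-1)·3 + (-3)·0 + (-3)·5
  = -3 + 0 - 15
  = -18
Equation: -x - 3y - 3z = -18

-x - 3y - 3z = -18


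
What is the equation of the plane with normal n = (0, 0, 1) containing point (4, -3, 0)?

The plane through P with normal n = (a, b, c) satisfies n·(r - P) = 0,
i.e. ax + by + cz = a·x₀ + b·y₀ + c·z₀.
d = 0·4 + 0·(-3) + 1·0
  = 0 + 0 + 0
  = 0
Equation: z = 0

z = 0


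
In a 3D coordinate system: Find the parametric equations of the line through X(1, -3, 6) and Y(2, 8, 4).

Direction vector d = Y - X = (2 - 1, 8 + 3, 4 - 6) = (1, 11, -2)
Parametric form r = X + t·d:
x = 1 + t, y = -3 + 11t, z = 6 - 2t

x = 1 + t, y = -3 + 11t, z = 6 - 2t


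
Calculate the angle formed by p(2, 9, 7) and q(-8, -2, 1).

p·q = 2·(-8) + 9·(-2) + 7·1 = -16 - 18 + 7 = -27
|p| = √(2² + 9² + 7²) = √134 ≈ 11.58
|q| = √((-8)² + (-2)² + 1²) = √69 ≈ 8.307
cos θ = (p·q)/(|p||q|) = -27/(11.58·8.307) ≈ -0.2808
θ = arccos(-0.2808) ≈ 106.3°

106.3°


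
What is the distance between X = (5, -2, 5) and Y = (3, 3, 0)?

d = √[(x₂-x₁)² + (y₂-y₁)² + (z₂-z₁)²]
  = √[(-2)² + 5² + (-5)²]
  = √[4 + 25 + 25]
  = √54
  ≈ 7.348

7.348


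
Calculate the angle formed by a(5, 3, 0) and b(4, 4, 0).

a·b = 5·4 + 3·4 + 0·0 = 20 + 12 + 0 = 32
|a| = √(5² + 3² + 0²) = √34 ≈ 5.831
|b| = √(4² + 4² + 0²) = √32 ≈ 5.657
cos θ = (a·b)/(|a||b|) = 32/(5.831·5.657) ≈ 0.9701
θ = arccos(0.9701) ≈ 14.04°

14.04°


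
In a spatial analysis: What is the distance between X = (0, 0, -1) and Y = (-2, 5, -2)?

d = √[(x₂-x₁)² + (y₂-y₁)² + (z₂-z₁)²]
  = √[(-2)² + 5² + (-1)²]
  = √[4 + 25 + 1]
  = √30
  ≈ 5.477

5.477


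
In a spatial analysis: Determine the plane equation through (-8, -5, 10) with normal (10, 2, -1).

The plane through P with normal n = (a, b, c) satisfies n·(r - P) = 0,
i.e. ax + by + cz = a·x₀ + b·y₀ + c·z₀.
d = 10·(-8) + 2·(-5) + (-1)·10
  = -80 - 10 - 10
  = -100
Equation: 10x + 2y - z = -100

10x + 2y - z = -100


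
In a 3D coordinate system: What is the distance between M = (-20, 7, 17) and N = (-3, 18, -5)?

d = √[(x₂-x₁)² + (y₂-y₁)² + (z₂-z₁)²]
  = √[17² + 11² + (-22)²]
  = √[289 + 121 + 484]
  = √894
  ≈ 29.9

29.9


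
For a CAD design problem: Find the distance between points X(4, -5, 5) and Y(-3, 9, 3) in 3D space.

d = √[(x₂-x₁)² + (y₂-y₁)² + (z₂-z₁)²]
  = √[(-7)² + 14² + (-2)²]
  = √[49 + 196 + 4]
  = √249
  ≈ 15.78

15.78


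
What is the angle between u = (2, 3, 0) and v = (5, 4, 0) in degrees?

u·v = 2·5 + 3·4 + 0·0 = 10 + 12 + 0 = 22
|u| = √(2² + 3² + 0²) = √13 ≈ 3.606
|v| = √(5² + 4² + 0²) = √41 ≈ 6.403
cos θ = (u·v)/(|u||v|) = 22/(3.606·6.403) ≈ 0.9529
θ = arccos(0.9529) ≈ 17.65°

17.65°


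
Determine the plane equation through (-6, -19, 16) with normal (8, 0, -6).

The plane through P with normal n = (a, b, c) satisfies n·(r - P) = 0,
i.e. ax + by + cz = a·x₀ + b·y₀ + c·z₀.
d = 8·(-6) + 0·(-19) + (-6)·16
  = -48 + 0 - 96
  = -144
Equation: 8x - 6z = -144

8x - 6z = -144


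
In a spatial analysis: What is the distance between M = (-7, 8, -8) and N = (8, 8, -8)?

d = √[(x₂-x₁)² + (y₂-y₁)² + (z₂-z₁)²]
  = √[15² + 0² + 0²]
  = √[225 + 0 + 0]
  = √225
  ≈ 15

15


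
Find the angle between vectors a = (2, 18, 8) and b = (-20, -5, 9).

a·b = 2·(-20) + 18·(-5) + 8·9 = -40 - 90 + 72 = -58
|a| = √(2² + 18² + 8²) = √392 ≈ 19.8
|b| = √((-20)² + (-5)² + 9²) = √506 ≈ 22.49
cos θ = (a·b)/(|a||b|) = -58/(19.8·22.49) ≈ -0.1302
θ = arccos(-0.1302) ≈ 97.48°

97.48°


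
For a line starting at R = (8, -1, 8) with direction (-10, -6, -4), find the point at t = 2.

P(t) = R + t·d
  = (8 + (-10)·2, -1 + (-6)·2, 8 + (-4)·2)
  = (8 - 20, -1 - 12, 8 - 8)
  = (-12, -13, 0)

(-12, -13, 0)


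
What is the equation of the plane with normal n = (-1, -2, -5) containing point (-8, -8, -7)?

The plane through P with normal n = (a, b, c) satisfies n·(r - P) = 0,
i.e. ax + by + cz = a·x₀ + b·y₀ + c·z₀.
d = (-1)·(-8) + (-2)·(-8) + (-5)·(-7)
  = 8 + 16 + 35
  = 59
Equation: -x - 2y - 5z = 59

-x - 2y - 5z = 59


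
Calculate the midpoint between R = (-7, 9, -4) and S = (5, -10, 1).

M = ((x₁+x₂)/2, (y₁+y₂)/2, (z₁+z₂)/2)
  = ((-7 + 5)/2, (9 - 10)/2, (-4 + 1)/2)
  = (-2/2, -1/2, -3/2)
  = (-1, -0.5, -1.5)

(-1, -0.5, -1.5)


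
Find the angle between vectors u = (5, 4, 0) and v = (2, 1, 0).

u·v = 5·2 + 4·1 + 0·0 = 10 + 4 + 0 = 14
|u| = √(5² + 4² + 0²) = √41 ≈ 6.403
|v| = √(2² + 1² + 0²) = √5 ≈ 2.236
cos θ = (u·v)/(|u||v|) = 14/(6.403·2.236) ≈ 0.9778
θ = arccos(0.9778) ≈ 12.09°

12.09°


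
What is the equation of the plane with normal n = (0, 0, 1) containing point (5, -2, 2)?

The plane through P with normal n = (a, b, c) satisfies n·(r - P) = 0,
i.e. ax + by + cz = a·x₀ + b·y₀ + c·z₀.
d = 0·5 + 0·(-2) + 1·2
  = 0 + 0 + 2
  = 2
Equation: z = 2

z = 2


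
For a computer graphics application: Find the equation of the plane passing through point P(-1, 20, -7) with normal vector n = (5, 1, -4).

The plane through P with normal n = (a, b, c) satisfies n·(r - P) = 0,
i.e. ax + by + cz = a·x₀ + b·y₀ + c·z₀.
d = 5·(-1) + 1·20 + (-4)·(-7)
  = -5 + 20 + 28
  = 43
Equation: 5x + y - 4z = 43

5x + y - 4z = 43


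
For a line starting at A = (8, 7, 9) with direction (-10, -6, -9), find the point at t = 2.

P(t) = A + t·d
  = (8 + (-10)·2, 7 + (-6)·2, 9 + (-9)·2)
  = (8 - 20, 7 - 12, 9 - 18)
  = (-12, -5, -9)

(-12, -5, -9)


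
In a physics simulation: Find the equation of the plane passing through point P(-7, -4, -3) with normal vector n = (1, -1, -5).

The plane through P with normal n = (a, b, c) satisfies n·(r - P) = 0,
i.e. ax + by + cz = a·x₀ + b·y₀ + c·z₀.
d = 1·(-7) + (-1)·(-4) + (-5)·(-3)
  = -7 + 4 + 15
  = 12
Equation: x - y - 5z = 12

x - y - 5z = 12


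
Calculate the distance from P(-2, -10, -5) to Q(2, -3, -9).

d = √[(x₂-x₁)² + (y₂-y₁)² + (z₂-z₁)²]
  = √[4² + 7² + (-4)²]
  = √[16 + 49 + 16]
  = √81
  ≈ 9

9


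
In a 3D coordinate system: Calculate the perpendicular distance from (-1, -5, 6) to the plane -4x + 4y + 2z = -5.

distance = |a·x₀ + b·y₀ + c·z₀ - d| / √(a² + b² + c²)
  = |(-4)·(-1) + 4·(-5) + 2·6 - (-5)| / √((-4)² + 4² + 2²)
  = |4 - 20 + 12 + 5| / √(16 + 16 + 4)
  = |1| / √36
  = 1 / 6
  ≈ 0.1667

0.1667


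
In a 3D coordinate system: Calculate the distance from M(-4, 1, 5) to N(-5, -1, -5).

d = √[(x₂-x₁)² + (y₂-y₁)² + (z₂-z₁)²]
  = √[(-1)² + (-2)² + (-10)²]
  = √[1 + 4 + 100]
  = √105
  ≈ 10.25

10.25


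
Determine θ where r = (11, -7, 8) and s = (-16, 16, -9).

r·s = 11·(-16) + (-7)·16 + 8·(-9) = -176 - 112 - 72 = -360
|r| = √(11² + (-7)² + 8²) = √234 ≈ 15.3
|s| = √((-16)² + 16² + (-9)²) = √593 ≈ 24.35
cos θ = (r·s)/(|r||s|) = -360/(15.3·24.35) ≈ -0.9664
θ = arccos(-0.9664) ≈ 165.1°

165.1°


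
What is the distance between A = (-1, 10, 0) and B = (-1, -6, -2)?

d = √[(x₂-x₁)² + (y₂-y₁)² + (z₂-z₁)²]
  = √[0² + (-16)² + (-2)²]
  = √[0 + 256 + 4]
  = √260
  ≈ 16.12

16.12


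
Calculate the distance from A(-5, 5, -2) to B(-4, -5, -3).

d = √[(x₂-x₁)² + (y₂-y₁)² + (z₂-z₁)²]
  = √[1² + (-10)² + (-1)²]
  = √[1 + 100 + 1]
  = √102
  ≈ 10.1

10.1


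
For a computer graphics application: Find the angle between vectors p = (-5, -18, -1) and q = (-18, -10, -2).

p·q = (-5)·(-18) + (-18)·(-10) + (-1)·(-2) = 90 + 180 + 2 = 272
|p| = √((-5)² + (-18)² + (-1)²) = √350 ≈ 18.71
|q| = √((-18)² + (-10)² + (-2)²) = √428 ≈ 20.69
cos θ = (p·q)/(|p||q|) = 272/(18.71·20.69) ≈ 0.7028
θ = arccos(0.7028) ≈ 45.35°

45.35°


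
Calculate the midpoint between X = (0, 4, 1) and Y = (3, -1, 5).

M = ((x₁+x₂)/2, (y₁+y₂)/2, (z₁+z₂)/2)
  = ((0 + 3)/2, (4 - 1)/2, (1 + 5)/2)
  = (3/2, 3/2, 6/2)
  = (1.5, 1.5, 3)

(1.5, 1.5, 3)


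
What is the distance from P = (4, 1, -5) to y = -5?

distance = |a·x₀ + b·y₀ + c·z₀ - d| / √(a² + b² + c²)
  = |0·4 + 1·1 + 0·(-5) - (-5)| / √(0² + 1² + 0²)
  = |0 + 1 + 0 + 5| / √(0 + 1 + 0)
  = |6| / √1
  = 6 / 1
  ≈ 6

6


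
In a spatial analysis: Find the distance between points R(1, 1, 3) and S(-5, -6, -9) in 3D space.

d = √[(x₂-x₁)² + (y₂-y₁)² + (z₂-z₁)²]
  = √[(-6)² + (-7)² + (-12)²]
  = √[36 + 49 + 144]
  = √229
  ≈ 15.13

15.13


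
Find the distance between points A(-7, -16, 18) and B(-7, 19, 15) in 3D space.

d = √[(x₂-x₁)² + (y₂-y₁)² + (z₂-z₁)²]
  = √[0² + 35² + (-3)²]
  = √[0 + 1225 + 9]
  = √1234
  ≈ 35.13

35.13


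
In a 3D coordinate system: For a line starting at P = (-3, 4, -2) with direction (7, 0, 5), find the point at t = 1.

P(t) = P + t·d
  = (-3 + 7·1, 4 + 0·1, -2 + 5·1)
  = (-3 + 7, 4 + 0, -2 + 5)
  = (4, 4, 3)

(4, 4, 3)


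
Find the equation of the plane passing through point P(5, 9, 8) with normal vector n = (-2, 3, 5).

The plane through P with normal n = (a, b, c) satisfies n·(r - P) = 0,
i.e. ax + by + cz = a·x₀ + b·y₀ + c·z₀.
d = (-2)·5 + 3·9 + 5·8
  = -10 + 27 + 40
  = 57
Equation: -2x + 3y + 5z = 57

-2x + 3y + 5z = 57


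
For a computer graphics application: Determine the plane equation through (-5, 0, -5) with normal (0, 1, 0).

The plane through P with normal n = (a, b, c) satisfies n·(r - P) = 0,
i.e. ax + by + cz = a·x₀ + b·y₀ + c·z₀.
d = 0·(-5) + 1·0 + 0·(-5)
  = 0 + 0 + 0
  = 0
Equation: y = 0

y = 0


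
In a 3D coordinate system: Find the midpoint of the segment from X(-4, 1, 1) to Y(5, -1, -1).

M = ((x₁+x₂)/2, (y₁+y₂)/2, (z₁+z₂)/2)
  = ((-4 + 5)/2, (1 - 1)/2, (1 - 1)/2)
  = (1/2, 0/2, 0/2)
  = (0.5, 0, 0)

(0.5, 0, 0)


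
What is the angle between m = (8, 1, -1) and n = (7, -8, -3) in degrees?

m·n = 8·7 + 1·(-8) + (-1)·(-3) = 56 - 8 + 3 = 51
|m| = √(8² + 1² + (-1)²) = √66 ≈ 8.124
|n| = √(7² + (-8)² + (-3)²) = √122 ≈ 11.05
cos θ = (m·n)/(|m||n|) = 51/(8.124·11.05) ≈ 0.5684
θ = arccos(0.5684) ≈ 55.36°

55.36°


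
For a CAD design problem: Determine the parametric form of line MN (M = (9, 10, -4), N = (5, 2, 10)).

Direction vector d = N - M = (5 - 9, 2 - 10, 10 + 4) = (-4, -8, 14)
Parametric form r = M + t·d:
x = 9 - 4t, y = 10 - 8t, z = -4 + 14t

x = 9 - 4t, y = 10 - 8t, z = -4 + 14t


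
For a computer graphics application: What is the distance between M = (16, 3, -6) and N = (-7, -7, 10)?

d = √[(x₂-x₁)² + (y₂-y₁)² + (z₂-z₁)²]
  = √[(-23)² + (-10)² + 16²]
  = √[529 + 100 + 256]
  = √885
  ≈ 29.75

29.75


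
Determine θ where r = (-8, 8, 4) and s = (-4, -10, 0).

r·s = (-8)·(-4) + 8·(-10) + 4·0 = 32 - 80 + 0 = -48
|r| = √((-8)² + 8² + 4²) = √144 ≈ 12
|s| = √((-4)² + (-10)² + 0²) = √116 ≈ 10.77
cos θ = (r·s)/(|r||s|) = -48/(12·10.77) ≈ -0.3714
θ = arccos(-0.3714) ≈ 111.8°

111.8°


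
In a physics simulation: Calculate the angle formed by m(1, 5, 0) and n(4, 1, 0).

m·n = 1·4 + 5·1 + 0·0 = 4 + 5 + 0 = 9
|m| = √(1² + 5² + 0²) = √26 ≈ 5.099
|n| = √(4² + 1² + 0²) = √17 ≈ 4.123
cos θ = (m·n)/(|m||n|) = 9/(5.099·4.123) ≈ 0.4281
θ = arccos(0.4281) ≈ 64.65°

64.65°


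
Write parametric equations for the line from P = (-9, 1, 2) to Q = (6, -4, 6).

Direction vector d = Q - P = (6 + 9, -4 - 1, 6 - 2) = (15, -5, 4)
Parametric form r = P + t·d:
x = -9 + 15t, y = 1 - 5t, z = 2 + 4t

x = -9 + 15t, y = 1 - 5t, z = 2 + 4t


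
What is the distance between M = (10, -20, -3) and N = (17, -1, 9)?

d = √[(x₂-x₁)² + (y₂-y₁)² + (z₂-z₁)²]
  = √[7² + 19² + 12²]
  = √[49 + 361 + 144]
  = √554
  ≈ 23.54

23.54


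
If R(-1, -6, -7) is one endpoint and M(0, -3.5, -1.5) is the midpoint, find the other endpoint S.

S = 2M - R
  = (2·0 - (-1), 2·(-3.5) - (-6), 2·(-1.5) - (-7))
  = (0 + 1, -7 + 6, -3 + 7)
  = (1, -1, 4)

(1, -1, 4)


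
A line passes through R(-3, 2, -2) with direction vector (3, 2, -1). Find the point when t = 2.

P(t) = R + t·d
  = (-3 + 3·2, 2 + 2·2, -2 + (-1)·2)
  = (-3 + 6, 2 + 4, -2 - 2)
  = (3, 6, -4)

(3, 6, -4)


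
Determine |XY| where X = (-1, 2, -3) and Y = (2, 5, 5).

d = √[(x₂-x₁)² + (y₂-y₁)² + (z₂-z₁)²]
  = √[3² + 3² + 8²]
  = √[9 + 9 + 64]
  = √82
  ≈ 9.055

9.055


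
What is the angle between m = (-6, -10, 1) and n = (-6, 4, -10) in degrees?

m·n = (-6)·(-6) + (-10)·4 + 1·(-10) = 36 - 40 - 10 = -14
|m| = √((-6)² + (-10)² + 1²) = √137 ≈ 11.7
|n| = √((-6)² + 4² + (-10)²) = √152 ≈ 12.33
cos θ = (m·n)/(|m||n|) = -14/(11.7·12.33) ≈ -0.09702
θ = arccos(-0.09702) ≈ 95.57°

95.57°


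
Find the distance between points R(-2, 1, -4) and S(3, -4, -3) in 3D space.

d = √[(x₂-x₁)² + (y₂-y₁)² + (z₂-z₁)²]
  = √[5² + (-5)² + 1²]
  = √[25 + 25 + 1]
  = √51
  ≈ 7.141

7.141


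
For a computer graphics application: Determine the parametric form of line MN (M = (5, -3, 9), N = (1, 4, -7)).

Direction vector d = N - M = (1 - 5, 4 + 3, -7 - 9) = (-4, 7, -16)
Parametric form r = M + t·d:
x = 5 - 4t, y = -3 + 7t, z = 9 - 16t

x = 5 - 4t, y = -3 + 7t, z = 9 - 16t


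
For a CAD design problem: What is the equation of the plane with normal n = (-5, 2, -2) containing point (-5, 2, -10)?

The plane through P with normal n = (a, b, c) satisfies n·(r - P) = 0,
i.e. ax + by + cz = a·x₀ + b·y₀ + c·z₀.
d = (-5)·(-5) + 2·2 + (-2)·(-10)
  = 25 + 4 + 20
  = 49
Equation: -5x + 2y - 2z = 49

-5x + 2y - 2z = 49


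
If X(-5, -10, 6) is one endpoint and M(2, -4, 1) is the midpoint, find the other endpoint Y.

Y = 2M - X
  = (2·2 - (-5), 2·(-4) - (-10), 2·1 - 6)
  = (4 + 5, -8 + 10, 2 - 6)
  = (9, 2, -4)

(9, 2, -4)


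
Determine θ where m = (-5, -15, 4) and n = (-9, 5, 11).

m·n = (-5)·(-9) + (-15)·5 + 4·11 = 45 - 75 + 44 = 14
|m| = √((-5)² + (-15)² + 4²) = √266 ≈ 16.31
|n| = √((-9)² + 5² + 11²) = √227 ≈ 15.07
cos θ = (m·n)/(|m||n|) = 14/(16.31·15.07) ≈ 0.05697
θ = arccos(0.05697) ≈ 86.73°

86.73°


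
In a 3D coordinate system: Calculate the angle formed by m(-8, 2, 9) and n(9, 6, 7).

m·n = (-8)·9 + 2·6 + 9·7 = -72 + 12 + 63 = 3
|m| = √((-8)² + 2² + 9²) = √149 ≈ 12.21
|n| = √(9² + 6² + 7²) = √166 ≈ 12.88
cos θ = (m·n)/(|m||n|) = 3/(12.21·12.88) ≈ 0.01908
θ = arccos(0.01908) ≈ 88.91°

88.91°


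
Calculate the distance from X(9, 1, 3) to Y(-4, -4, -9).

d = √[(x₂-x₁)² + (y₂-y₁)² + (z₂-z₁)²]
  = √[(-13)² + (-5)² + (-12)²]
  = √[169 + 25 + 144]
  = √338
  ≈ 18.38

18.38


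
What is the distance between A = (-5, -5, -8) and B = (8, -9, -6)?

d = √[(x₂-x₁)² + (y₂-y₁)² + (z₂-z₁)²]
  = √[13² + (-4)² + 2²]
  = √[169 + 16 + 4]
  = √189
  ≈ 13.75

13.75


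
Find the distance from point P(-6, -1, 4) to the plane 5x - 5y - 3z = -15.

distance = |a·x₀ + b·y₀ + c·z₀ - d| / √(a² + b² + c²)
  = |5·(-6) + (-5)·(-1) + (-3)·4 - (-15)| / √(5² + (-5)² + (-3)²)
  = |-30 + 5 - 12 + 15| / √(25 + 25 + 9)
  = |-22| / √59
  = 22 / 7.681
  ≈ 2.864

2.864


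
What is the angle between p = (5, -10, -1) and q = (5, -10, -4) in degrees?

p·q = 5·5 + (-10)·(-10) + (-1)·(-4) = 25 + 100 + 4 = 129
|p| = √(5² + (-10)² + (-1)²) = √126 ≈ 11.22
|q| = √(5² + (-10)² + (-4)²) = √141 ≈ 11.87
cos θ = (p·q)/(|p||q|) = 129/(11.22·11.87) ≈ 0.9678
θ = arccos(0.9678) ≈ 14.57°

14.57°


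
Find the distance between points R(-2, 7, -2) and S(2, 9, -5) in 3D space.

d = √[(x₂-x₁)² + (y₂-y₁)² + (z₂-z₁)²]
  = √[4² + 2² + (-3)²]
  = √[16 + 4 + 9]
  = √29
  ≈ 5.385

5.385


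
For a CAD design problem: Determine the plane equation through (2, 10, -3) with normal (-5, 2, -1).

The plane through P with normal n = (a, b, c) satisfies n·(r - P) = 0,
i.e. ax + by + cz = a·x₀ + b·y₀ + c·z₀.
d = (-5)·2 + 2·10 + (-1)·(-3)
  = -10 + 20 + 3
  = 13
Equation: -5x + 2y - z = 13

-5x + 2y - z = 13


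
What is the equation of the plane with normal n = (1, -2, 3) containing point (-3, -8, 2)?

The plane through P with normal n = (a, b, c) satisfies n·(r - P) = 0,
i.e. ax + by + cz = a·x₀ + b·y₀ + c·z₀.
d = 1·(-3) + (-2)·(-8) + 3·2
  = -3 + 16 + 6
  = 19
Equation: x - 2y + 3z = 19

x - 2y + 3z = 19


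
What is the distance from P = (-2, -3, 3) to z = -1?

distance = |a·x₀ + b·y₀ + c·z₀ - d| / √(a² + b² + c²)
  = |0·(-2) + 0·(-3) + 1·3 - (-1)| / √(0² + 0² + 1²)
  = |0 + 0 + 3 + 1| / √(0 + 0 + 1)
  = |4| / √1
  = 4 / 1
  ≈ 4

4


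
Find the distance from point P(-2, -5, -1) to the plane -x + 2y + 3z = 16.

distance = |a·x₀ + b·y₀ + c·z₀ - d| / √(a² + b² + c²)
  = |(-1)·(-2) + 2·(-5) + 3·(-1) - 16| / √((-1)² + 2² + 3²)
  = |2 - 10 - 3 - 16| / √(1 + 4 + 9)
  = |-27| / √14
  = 27 / 3.742
  ≈ 7.216

7.216


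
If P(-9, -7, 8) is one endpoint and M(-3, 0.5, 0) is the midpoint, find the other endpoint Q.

Q = 2M - P
  = (2·(-3) - (-9), 2·0.5 - (-7), 2·0 - 8)
  = (-6 + 9, 1 + 7, 0 - 8)
  = (3, 8, -8)

(3, 8, -8)


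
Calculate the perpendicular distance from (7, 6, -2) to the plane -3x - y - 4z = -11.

distance = |a·x₀ + b·y₀ + c·z₀ - d| / √(a² + b² + c²)
  = |(-3)·7 + (-1)·6 + (-4)·(-2) - (-11)| / √((-3)² + (-1)² + (-4)²)
  = |-21 - 6 + 8 + 11| / √(9 + 1 + 16)
  = |-8| / √26
  = 8 / 5.099
  ≈ 1.569

1.569


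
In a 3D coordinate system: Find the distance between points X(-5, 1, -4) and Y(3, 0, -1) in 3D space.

d = √[(x₂-x₁)² + (y₂-y₁)² + (z₂-z₁)²]
  = √[8² + (-1)² + 3²]
  = √[64 + 1 + 9]
  = √74
  ≈ 8.602

8.602


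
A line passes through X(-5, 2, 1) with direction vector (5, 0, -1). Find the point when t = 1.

P(t) = X + t·d
  = (-5 + 5·1, 2 + 0·1, 1 + (-1)·1)
  = (-5 + 5, 2 + 0, 1 - 1)
  = (0, 2, 0)

(0, 2, 0)


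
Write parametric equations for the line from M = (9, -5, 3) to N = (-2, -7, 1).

Direction vector d = N - M = (-2 - 9, -7 + 5, 1 - 3) = (-11, -2, -2)
Parametric form r = M + t·d:
x = 9 - 11t, y = -5 - 2t, z = 3 - 2t

x = 9 - 11t, y = -5 - 2t, z = 3 - 2t


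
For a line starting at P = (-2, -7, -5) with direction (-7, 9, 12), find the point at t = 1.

P(t) = P + t·d
  = (-2 + (-7)·1, -7 + 9·1, -5 + 12·1)
  = (-2 - 7, -7 + 9, -5 + 12)
  = (-9, 2, 7)

(-9, 2, 7)


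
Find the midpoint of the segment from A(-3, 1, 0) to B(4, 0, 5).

M = ((x₁+x₂)/2, (y₁+y₂)/2, (z₁+z₂)/2)
  = ((-3 + 4)/2, (1 + 0)/2, (0 + 5)/2)
  = (1/2, 1/2, 5/2)
  = (0.5, 0.5, 2.5)

(0.5, 0.5, 2.5)


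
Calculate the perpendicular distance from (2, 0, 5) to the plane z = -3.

distance = |a·x₀ + b·y₀ + c·z₀ - d| / √(a² + b² + c²)
  = |0·2 + 0·0 + 1·5 - (-3)| / √(0² + 0² + 1²)
  = |0 + 0 + 5 + 3| / √(0 + 0 + 1)
  = |8| / √1
  = 8 / 1
  ≈ 8

8


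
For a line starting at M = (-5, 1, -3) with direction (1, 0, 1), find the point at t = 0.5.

P(t) = M + t·d
  = (-5 + 1·0.5, 1 + 0·0.5, -3 + 1·0.5)
  = (-5 + 0.5, 1 + 0, -3 + 0.5)
  = (-4.5, 1, -2.5)

(-4.5, 1, -2.5)


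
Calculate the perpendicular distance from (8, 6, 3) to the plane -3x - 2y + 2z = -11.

distance = |a·x₀ + b·y₀ + c·z₀ - d| / √(a² + b² + c²)
  = |(-3)·8 + (-2)·6 + 2·3 - (-11)| / √((-3)² + (-2)² + 2²)
  = |-24 - 12 + 6 + 11| / √(9 + 4 + 4)
  = |-19| / √17
  = 19 / 4.123
  ≈ 4.608

4.608


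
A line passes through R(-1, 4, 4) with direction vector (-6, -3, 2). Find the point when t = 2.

P(t) = R + t·d
  = (-1 + (-6)·2, 4 + (-3)·2, 4 + 2·2)
  = (-1 - 12, 4 - 6, 4 + 4)
  = (-13, -2, 8)

(-13, -2, 8)


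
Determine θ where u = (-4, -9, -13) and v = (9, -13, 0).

u·v = (-4)·9 + (-9)·(-13) + (-13)·0 = -36 + 117 + 0 = 81
|u| = √((-4)² + (-9)² + (-13)²) = √266 ≈ 16.31
|v| = √(9² + (-13)² + 0²) = √250 ≈ 15.81
cos θ = (u·v)/(|u||v|) = 81/(16.31·15.81) ≈ 0.3141
θ = arccos(0.3141) ≈ 71.69°

71.69°


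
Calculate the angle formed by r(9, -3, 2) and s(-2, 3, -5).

r·s = 9·(-2) + (-3)·3 + 2·(-5) = -18 - 9 - 10 = -37
|r| = √(9² + (-3)² + 2²) = √94 ≈ 9.695
|s| = √((-2)² + 3² + (-5)²) = √38 ≈ 6.164
cos θ = (r·s)/(|r||s|) = -37/(9.695·6.164) ≈ -0.6191
θ = arccos(-0.6191) ≈ 128.2°

128.2°


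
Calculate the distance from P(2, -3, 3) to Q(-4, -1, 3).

d = √[(x₂-x₁)² + (y₂-y₁)² + (z₂-z₁)²]
  = √[(-6)² + 2² + 0²]
  = √[36 + 4 + 0]
  = √40
  ≈ 6.325

6.325


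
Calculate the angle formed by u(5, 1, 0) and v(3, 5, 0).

u·v = 5·3 + 1·5 + 0·0 = 15 + 5 + 0 = 20
|u| = √(5² + 1² + 0²) = √26 ≈ 5.099
|v| = √(3² + 5² + 0²) = √34 ≈ 5.831
cos θ = (u·v)/(|u||v|) = 20/(5.099·5.831) ≈ 0.6727
θ = arccos(0.6727) ≈ 47.73°

47.73°


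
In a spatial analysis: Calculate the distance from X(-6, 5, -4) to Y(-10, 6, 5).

d = √[(x₂-x₁)² + (y₂-y₁)² + (z₂-z₁)²]
  = √[(-4)² + 1² + 9²]
  = √[16 + 1 + 81]
  = √98
  ≈ 9.899

9.899


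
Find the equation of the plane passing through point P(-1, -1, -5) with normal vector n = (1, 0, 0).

The plane through P with normal n = (a, b, c) satisfies n·(r - P) = 0,
i.e. ax + by + cz = a·x₀ + b·y₀ + c·z₀.
d = 1·(-1) + 0·(-1) + 0·(-5)
  = -1 + 0 + 0
  = -1
Equation: x = -1

x = -1


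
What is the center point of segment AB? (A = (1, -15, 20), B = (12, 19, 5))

M = ((x₁+x₂)/2, (y₁+y₂)/2, (z₁+z₂)/2)
  = ((1 + 12)/2, (-15 + 19)/2, (20 + 5)/2)
  = (13/2, 4/2, 25/2)
  = (6.5, 2, 12.5)

(6.5, 2, 12.5)


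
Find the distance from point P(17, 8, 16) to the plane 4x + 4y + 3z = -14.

distance = |a·x₀ + b·y₀ + c·z₀ - d| / √(a² + b² + c²)
  = |4·17 + 4·8 + 3·16 - (-14)| / √(4² + 4² + 3²)
  = |68 + 32 + 48 + 14| / √(16 + 16 + 9)
  = |162| / √41
  = 162 / 6.403
  ≈ 25.3

25.3


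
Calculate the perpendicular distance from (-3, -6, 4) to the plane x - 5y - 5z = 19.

distance = |a·x₀ + b·y₀ + c·z₀ - d| / √(a² + b² + c²)
  = |1·(-3) + (-5)·(-6) + (-5)·4 - 19| / √(1² + (-5)² + (-5)²)
  = |-3 + 30 - 20 - 19| / √(1 + 25 + 25)
  = |-12| / √51
  = 12 / 7.141
  ≈ 1.68

1.68


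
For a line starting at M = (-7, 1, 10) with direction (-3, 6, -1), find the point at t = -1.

P(t) = M + t·d
  = (-7 + (-3)·(-1), 1 + 6·(-1), 10 + (-1)·(-1))
  = (-7 + 3, 1 - 6, 10 + 1)
  = (-4, -5, 11)

(-4, -5, 11)


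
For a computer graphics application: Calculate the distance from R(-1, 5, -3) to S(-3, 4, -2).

d = √[(x₂-x₁)² + (y₂-y₁)² + (z₂-z₁)²]
  = √[(-2)² + (-1)² + 1²]
  = √[4 + 1 + 1]
  = √6
  ≈ 2.449

2.449


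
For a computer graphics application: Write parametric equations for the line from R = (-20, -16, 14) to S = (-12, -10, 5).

Direction vector d = S - R = (-12 + 20, -10 + 16, 5 - 14) = (8, 6, -9)
Parametric form r = R + t·d:
x = -20 + 8t, y = -16 + 6t, z = 14 - 9t

x = -20 + 8t, y = -16 + 6t, z = 14 - 9t


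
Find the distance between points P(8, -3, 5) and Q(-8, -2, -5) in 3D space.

d = √[(x₂-x₁)² + (y₂-y₁)² + (z₂-z₁)²]
  = √[(-16)² + 1² + (-10)²]
  = √[256 + 1 + 100]
  = √357
  ≈ 18.89

18.89


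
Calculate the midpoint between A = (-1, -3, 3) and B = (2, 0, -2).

M = ((x₁+x₂)/2, (y₁+y₂)/2, (z₁+z₂)/2)
  = ((-1 + 2)/2, (-3 + 0)/2, (3 - 2)/2)
  = (1/2, -3/2, 1/2)
  = (0.5, -1.5, 0.5)

(0.5, -1.5, 0.5)


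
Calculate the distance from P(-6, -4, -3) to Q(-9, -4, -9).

d = √[(x₂-x₁)² + (y₂-y₁)² + (z₂-z₁)²]
  = √[(-3)² + 0² + (-6)²]
  = √[9 + 0 + 36]
  = √45
  ≈ 6.708

6.708


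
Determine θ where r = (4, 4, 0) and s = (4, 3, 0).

r·s = 4·4 + 4·3 + 0·0 = 16 + 12 + 0 = 28
|r| = √(4² + 4² + 0²) = √32 ≈ 5.657
|s| = √(4² + 3² + 0²) = √25 ≈ 5
cos θ = (r·s)/(|r||s|) = 28/(5.657·5) ≈ 0.9899
θ = arccos(0.9899) ≈ 8.13°

8.13°


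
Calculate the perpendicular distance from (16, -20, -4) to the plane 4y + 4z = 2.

distance = |a·x₀ + b·y₀ + c·z₀ - d| / √(a² + b² + c²)
  = |0·16 + 4·(-20) + 4·(-4) - 2| / √(0² + 4² + 4²)
  = |0 - 80 - 16 - 2| / √(0 + 16 + 16)
  = |-98| / √32
  = 98 / 5.657
  ≈ 17.32

17.32


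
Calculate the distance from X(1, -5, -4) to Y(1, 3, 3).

d = √[(x₂-x₁)² + (y₂-y₁)² + (z₂-z₁)²]
  = √[0² + 8² + 7²]
  = √[0 + 64 + 49]
  = √113
  ≈ 10.63

10.63


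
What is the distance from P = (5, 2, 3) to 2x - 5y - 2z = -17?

distance = |a·x₀ + b·y₀ + c·z₀ - d| / √(a² + b² + c²)
  = |2·5 + (-5)·2 + (-2)·3 - (-17)| / √(2² + (-5)² + (-2)²)
  = |10 - 10 - 6 + 17| / √(4 + 25 + 4)
  = |11| / √33
  = 11 / 5.745
  ≈ 1.915

1.915


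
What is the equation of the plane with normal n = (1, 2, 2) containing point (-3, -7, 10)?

The plane through P with normal n = (a, b, c) satisfies n·(r - P) = 0,
i.e. ax + by + cz = a·x₀ + b·y₀ + c·z₀.
d = 1·(-3) + 2·(-7) + 2·10
  = -3 - 14 + 20
  = 3
Equation: x + 2y + 2z = 3

x + 2y + 2z = 3


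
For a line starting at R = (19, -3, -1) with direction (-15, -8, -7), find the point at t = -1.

P(t) = R + t·d
  = (19 + (-15)·(-1), -3 + (-8)·(-1), -1 + (-7)·(-1))
  = (19 + 15, -3 + 8, -1 + 7)
  = (34, 5, 6)

(34, 5, 6)


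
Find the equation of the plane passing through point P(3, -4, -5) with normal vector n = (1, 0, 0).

The plane through P with normal n = (a, b, c) satisfies n·(r - P) = 0,
i.e. ax + by + cz = a·x₀ + b·y₀ + c·z₀.
d = 1·3 + 0·(-4) + 0·(-5)
  = 3 + 0 + 0
  = 3
Equation: x = 3

x = 3


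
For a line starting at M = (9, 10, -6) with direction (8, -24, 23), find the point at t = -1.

P(t) = M + t·d
  = (9 + 8·(-1), 10 + (-24)·(-1), -6 + 23·(-1))
  = (9 - 8, 10 + 24, -6 - 23)
  = (1, 34, -29)

(1, 34, -29)


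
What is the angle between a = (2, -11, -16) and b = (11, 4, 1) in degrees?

a·b = 2·11 + (-11)·4 + (-16)·1 = 22 - 44 - 16 = -38
|a| = √(2² + (-11)² + (-16)²) = √381 ≈ 19.52
|b| = √(11² + 4² + 1²) = √138 ≈ 11.75
cos θ = (a·b)/(|a||b|) = -38/(19.52·11.75) ≈ -0.1657
θ = arccos(-0.1657) ≈ 99.54°

99.54°


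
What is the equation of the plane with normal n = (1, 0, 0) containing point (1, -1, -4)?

The plane through P with normal n = (a, b, c) satisfies n·(r - P) = 0,
i.e. ax + by + cz = a·x₀ + b·y₀ + c·z₀.
d = 1·1 + 0·(-1) + 0·(-4)
  = 1 + 0 + 0
  = 1
Equation: x = 1

x = 1


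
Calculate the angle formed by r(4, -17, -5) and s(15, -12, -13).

r·s = 4·15 + (-17)·(-12) + (-5)·(-13) = 60 + 204 + 65 = 329
|r| = √(4² + (-17)² + (-5)²) = √330 ≈ 18.17
|s| = √(15² + (-12)² + (-13)²) = √538 ≈ 23.19
cos θ = (r·s)/(|r||s|) = 329/(18.17·23.19) ≈ 0.7808
θ = arccos(0.7808) ≈ 38.66°

38.66°


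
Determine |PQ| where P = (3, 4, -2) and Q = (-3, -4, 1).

d = √[(x₂-x₁)² + (y₂-y₁)² + (z₂-z₁)²]
  = √[(-6)² + (-8)² + 3²]
  = √[36 + 64 + 9]
  = √109
  ≈ 10.44

10.44


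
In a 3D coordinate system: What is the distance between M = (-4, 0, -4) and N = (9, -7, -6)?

d = √[(x₂-x₁)² + (y₂-y₁)² + (z₂-z₁)²]
  = √[13² + (-7)² + (-2)²]
  = √[169 + 49 + 4]
  = √222
  ≈ 14.9

14.9


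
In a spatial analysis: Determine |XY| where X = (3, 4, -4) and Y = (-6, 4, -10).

d = √[(x₂-x₁)² + (y₂-y₁)² + (z₂-z₁)²]
  = √[(-9)² + 0² + (-6)²]
  = √[81 + 0 + 36]
  = √117
  ≈ 10.82

10.82


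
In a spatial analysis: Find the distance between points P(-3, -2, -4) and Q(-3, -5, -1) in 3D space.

d = √[(x₂-x₁)² + (y₂-y₁)² + (z₂-z₁)²]
  = √[0² + (-3)² + 3²]
  = √[0 + 9 + 9]
  = √18
  ≈ 4.243

4.243


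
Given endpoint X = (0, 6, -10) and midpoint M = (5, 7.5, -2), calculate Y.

Y = 2M - X
  = (2·5 - 0, 2·7.5 - 6, 2·(-2) - (-10))
  = (10 + 0, 15 - 6, -4 + 10)
  = (10, 9, 6)

(10, 9, 6)


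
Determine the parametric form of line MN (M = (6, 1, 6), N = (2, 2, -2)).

Direction vector d = N - M = (2 - 6, 2 - 1, -2 - 6) = (-4, 1, -8)
Parametric form r = M + t·d:
x = 6 - 4t, y = 1 + t, z = 6 - 8t

x = 6 - 4t, y = 1 + t, z = 6 - 8t


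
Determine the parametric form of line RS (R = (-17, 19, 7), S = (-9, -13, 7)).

Direction vector d = S - R = (-9 + 17, -13 - 19, 7 - 7) = (8, -32, 0)
Parametric form r = R + t·d:
x = -17 + 8t, y = 19 - 32t, z = 7

x = -17 + 8t, y = 19 - 32t, z = 7


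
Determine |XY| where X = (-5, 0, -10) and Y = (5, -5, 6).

d = √[(x₂-x₁)² + (y₂-y₁)² + (z₂-z₁)²]
  = √[10² + (-5)² + 16²]
  = √[100 + 25 + 256]
  = √381
  ≈ 19.52

19.52


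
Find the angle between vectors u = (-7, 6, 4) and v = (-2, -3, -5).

u·v = (-7)·(-2) + 6·(-3) + 4·(-5) = 14 - 18 - 20 = -24
|u| = √((-7)² + 6² + 4²) = √101 ≈ 10.05
|v| = √((-2)² + (-3)² + (-5)²) = √38 ≈ 6.164
cos θ = (u·v)/(|u||v|) = -24/(10.05·6.164) ≈ -0.3874
θ = arccos(-0.3874) ≈ 112.8°

112.8°


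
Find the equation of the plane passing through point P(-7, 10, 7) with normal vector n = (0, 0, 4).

The plane through P with normal n = (a, b, c) satisfies n·(r - P) = 0,
i.e. ax + by + cz = a·x₀ + b·y₀ + c·z₀.
d = 0·(-7) + 0·10 + 4·7
  = 0 + 0 + 28
  = 28
Equation: 4z = 28

4z = 28


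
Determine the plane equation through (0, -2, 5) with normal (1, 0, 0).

The plane through P with normal n = (a, b, c) satisfies n·(r - P) = 0,
i.e. ax + by + cz = a·x₀ + b·y₀ + c·z₀.
d = 1·0 + 0·(-2) + 0·5
  = 0 + 0 + 0
  = 0
Equation: x = 0

x = 0


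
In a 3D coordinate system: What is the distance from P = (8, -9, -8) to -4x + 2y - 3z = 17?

distance = |a·x₀ + b·y₀ + c·z₀ - d| / √(a² + b² + c²)
  = |(-4)·8 + 2·(-9) + (-3)·(-8) - 17| / √((-4)² + 2² + (-3)²)
  = |-32 - 18 + 24 - 17| / √(16 + 4 + 9)
  = |-43| / √29
  = 43 / 5.385
  ≈ 7.985

7.985


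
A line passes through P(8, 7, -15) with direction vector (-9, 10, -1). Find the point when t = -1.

P(t) = P + t·d
  = (8 + (-9)·(-1), 7 + 10·(-1), -15 + (-1)·(-1))
  = (8 + 9, 7 - 10, -15 + 1)
  = (17, -3, -14)

(17, -3, -14)


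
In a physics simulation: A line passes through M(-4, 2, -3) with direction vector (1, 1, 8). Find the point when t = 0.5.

P(t) = M + t·d
  = (-4 + 1·0.5, 2 + 1·0.5, -3 + 8·0.5)
  = (-4 + 0.5, 2 + 0.5, -3 + 4)
  = (-3.5, 2.5, 1)

(-3.5, 2.5, 1)


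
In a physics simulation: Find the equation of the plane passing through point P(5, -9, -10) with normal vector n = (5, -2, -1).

The plane through P with normal n = (a, b, c) satisfies n·(r - P) = 0,
i.e. ax + by + cz = a·x₀ + b·y₀ + c·z₀.
d = 5·5 + (-2)·(-9) + (-1)·(-10)
  = 25 + 18 + 10
  = 53
Equation: 5x - 2y - z = 53

5x - 2y - z = 53


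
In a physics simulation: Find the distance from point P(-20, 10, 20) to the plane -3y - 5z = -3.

distance = |a·x₀ + b·y₀ + c·z₀ - d| / √(a² + b² + c²)
  = |0·(-20) + (-3)·10 + (-5)·20 - (-3)| / √(0² + (-3)² + (-5)²)
  = |0 - 30 - 100 + 3| / √(0 + 9 + 25)
  = |-127| / √34
  = 127 / 5.831
  ≈ 21.78

21.78


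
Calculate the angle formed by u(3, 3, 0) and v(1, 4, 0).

u·v = 3·1 + 3·4 + 0·0 = 3 + 12 + 0 = 15
|u| = √(3² + 3² + 0²) = √18 ≈ 4.243
|v| = √(1² + 4² + 0²) = √17 ≈ 4.123
cos θ = (u·v)/(|u||v|) = 15/(4.243·4.123) ≈ 0.8575
θ = arccos(0.8575) ≈ 30.96°

30.96°


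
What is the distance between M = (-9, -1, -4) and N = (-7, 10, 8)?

d = √[(x₂-x₁)² + (y₂-y₁)² + (z₂-z₁)²]
  = √[2² + 11² + 12²]
  = √[4 + 121 + 144]
  = √269
  ≈ 16.4

16.4


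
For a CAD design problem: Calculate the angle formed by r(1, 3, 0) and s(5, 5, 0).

r·s = 1·5 + 3·5 + 0·0 = 5 + 15 + 0 = 20
|r| = √(1² + 3² + 0²) = √10 ≈ 3.162
|s| = √(5² + 5² + 0²) = √50 ≈ 7.071
cos θ = (r·s)/(|r||s|) = 20/(3.162·7.071) ≈ 0.8944
θ = arccos(0.8944) ≈ 26.57°

26.57°


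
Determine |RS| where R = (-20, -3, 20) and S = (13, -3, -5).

d = √[(x₂-x₁)² + (y₂-y₁)² + (z₂-z₁)²]
  = √[33² + 0² + (-25)²]
  = √[1089 + 0 + 625]
  = √1714
  ≈ 41.4

41.4


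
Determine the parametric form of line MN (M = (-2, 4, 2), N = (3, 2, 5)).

Direction vector d = N - M = (3 + 2, 2 - 4, 5 - 2) = (5, -2, 3)
Parametric form r = M + t·d:
x = -2 + 5t, y = 4 - 2t, z = 2 + 3t

x = -2 + 5t, y = 4 - 2t, z = 2 + 3t


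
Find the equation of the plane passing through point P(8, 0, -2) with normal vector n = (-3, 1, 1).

The plane through P with normal n = (a, b, c) satisfies n·(r - P) = 0,
i.e. ax + by + cz = a·x₀ + b·y₀ + c·z₀.
d = (-3)·8 + 1·0 + 1·(-2)
  = -24 + 0 - 2
  = -26
Equation: -3x + y + z = -26

-3x + y + z = -26


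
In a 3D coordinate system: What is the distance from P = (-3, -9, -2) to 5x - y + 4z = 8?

distance = |a·x₀ + b·y₀ + c·z₀ - d| / √(a² + b² + c²)
  = |5·(-3) + (-1)·(-9) + 4·(-2) - 8| / √(5² + (-1)² + 4²)
  = |-15 + 9 - 8 - 8| / √(25 + 1 + 16)
  = |-22| / √42
  = 22 / 6.481
  ≈ 3.395

3.395


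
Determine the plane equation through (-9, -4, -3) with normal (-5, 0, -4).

The plane through P with normal n = (a, b, c) satisfies n·(r - P) = 0,
i.e. ax + by + cz = a·x₀ + b·y₀ + c·z₀.
d = (-5)·(-9) + 0·(-4) + (-4)·(-3)
  = 45 + 0 + 12
  = 57
Equation: -5x - 4z = 57

-5x - 4z = 57


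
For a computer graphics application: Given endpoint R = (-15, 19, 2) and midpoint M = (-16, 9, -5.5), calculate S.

S = 2M - R
  = (2·(-16) - (-15), 2·9 - 19, 2·(-5.5) - 2)
  = (-32 + 15, 18 - 19, -11 - 2)
  = (-17, -1, -13)

(-17, -1, -13)


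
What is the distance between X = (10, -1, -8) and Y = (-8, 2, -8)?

d = √[(x₂-x₁)² + (y₂-y₁)² + (z₂-z₁)²]
  = √[(-18)² + 3² + 0²]
  = √[324 + 9 + 0]
  = √333
  ≈ 18.25

18.25


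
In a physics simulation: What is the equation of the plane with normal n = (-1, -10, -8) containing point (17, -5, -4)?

The plane through P with normal n = (a, b, c) satisfies n·(r - P) = 0,
i.e. ax + by + cz = a·x₀ + b·y₀ + c·z₀.
d = (-1)·17 + (-10)·(-5) + (-8)·(-4)
  = -17 + 50 + 32
  = 65
Equation: -x - 10y - 8z = 65

-x - 10y - 8z = 65


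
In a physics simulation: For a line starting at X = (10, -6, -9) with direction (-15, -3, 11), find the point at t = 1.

P(t) = X + t·d
  = (10 + (-15)·1, -6 + (-3)·1, -9 + 11·1)
  = (10 - 15, -6 - 3, -9 + 11)
  = (-5, -9, 2)

(-5, -9, 2)


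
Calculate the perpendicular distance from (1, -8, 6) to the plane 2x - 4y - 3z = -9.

distance = |a·x₀ + b·y₀ + c·z₀ - d| / √(a² + b² + c²)
  = |2·1 + (-4)·(-8) + (-3)·6 - (-9)| / √(2² + (-4)² + (-3)²)
  = |2 + 32 - 18 + 9| / √(4 + 16 + 9)
  = |25| / √29
  = 25 / 5.385
  ≈ 4.642

4.642


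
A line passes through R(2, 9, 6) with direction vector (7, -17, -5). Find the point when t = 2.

P(t) = R + t·d
  = (2 + 7·2, 9 + (-17)·2, 6 + (-5)·2)
  = (2 + 14, 9 - 34, 6 - 10)
  = (16, -25, -4)

(16, -25, -4)


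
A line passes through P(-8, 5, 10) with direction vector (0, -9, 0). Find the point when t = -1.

P(t) = P + t·d
  = (-8 + 0·(-1), 5 + (-9)·(-1), 10 + 0·(-1))
  = (-8 + 0, 5 + 9, 10 + 0)
  = (-8, 14, 10)

(-8, 14, 10)


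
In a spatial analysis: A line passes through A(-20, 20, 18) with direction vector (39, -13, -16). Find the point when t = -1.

P(t) = A + t·d
  = (-20 + 39·(-1), 20 + (-13)·(-1), 18 + (-16)·(-1))
  = (-20 - 39, 20 + 13, 18 + 16)
  = (-59, 33, 34)

(-59, 33, 34)


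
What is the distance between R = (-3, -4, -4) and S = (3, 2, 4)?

d = √[(x₂-x₁)² + (y₂-y₁)² + (z₂-z₁)²]
  = √[6² + 6² + 8²]
  = √[36 + 36 + 64]
  = √136
  ≈ 11.66

11.66


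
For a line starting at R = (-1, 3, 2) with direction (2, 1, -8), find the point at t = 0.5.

P(t) = R + t·d
  = (-1 + 2·0.5, 3 + 1·0.5, 2 + (-8)·0.5)
  = (-1 + 1, 3 + 0.5, 2 - 4)
  = (0, 3.5, -2)

(0, 3.5, -2)


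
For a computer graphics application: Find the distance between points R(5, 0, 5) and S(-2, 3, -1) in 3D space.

d = √[(x₂-x₁)² + (y₂-y₁)² + (z₂-z₁)²]
  = √[(-7)² + 3² + (-6)²]
  = √[49 + 9 + 36]
  = √94
  ≈ 9.695

9.695


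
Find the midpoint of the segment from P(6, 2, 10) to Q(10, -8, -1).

M = ((x₁+x₂)/2, (y₁+y₂)/2, (z₁+z₂)/2)
  = ((6 + 10)/2, (2 - 8)/2, (10 - 1)/2)
  = (16/2, -6/2, 9/2)
  = (8, -3, 4.5)

(8, -3, 4.5)


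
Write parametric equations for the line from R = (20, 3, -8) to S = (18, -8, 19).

Direction vector d = S - R = (18 - 20, -8 - 3, 19 + 8) = (-2, -11, 27)
Parametric form r = R + t·d:
x = 20 - 2t, y = 3 - 11t, z = -8 + 27t

x = 20 - 2t, y = 3 - 11t, z = -8 + 27t


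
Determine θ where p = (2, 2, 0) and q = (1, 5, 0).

p·q = 2·1 + 2·5 + 0·0 = 2 + 10 + 0 = 12
|p| = √(2² + 2² + 0²) = √8 ≈ 2.828
|q| = √(1² + 5² + 0²) = √26 ≈ 5.099
cos θ = (p·q)/(|p||q|) = 12/(2.828·5.099) ≈ 0.8321
θ = arccos(0.8321) ≈ 33.69°

33.69°


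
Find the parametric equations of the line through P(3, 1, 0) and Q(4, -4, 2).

Direction vector d = Q - P = (4 - 3, -4 - 1, 2 + 0) = (1, -5, 2)
Parametric form r = P + t·d:
x = 3 + t, y = 1 - 5t, z = 0 + 2t

x = 3 + t, y = 1 - 5t, z = 0 + 2t


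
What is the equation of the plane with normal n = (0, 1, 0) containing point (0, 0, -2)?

The plane through P with normal n = (a, b, c) satisfies n·(r - P) = 0,
i.e. ax + by + cz = a·x₀ + b·y₀ + c·z₀.
d = 0·0 + 1·0 + 0·(-2)
  = 0 + 0 + 0
  = 0
Equation: y = 0

y = 0
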